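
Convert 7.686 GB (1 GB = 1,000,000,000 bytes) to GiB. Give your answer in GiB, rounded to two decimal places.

7.16 GiB

7.686 GB × 1,000,000,000 bytes/GB = 7,686,000,000 bytes
1 GiB = 2^30 bytes = 1,073,741,824 bytes
7,686,000,000 / 1,073,741,824 = 7.16 GiB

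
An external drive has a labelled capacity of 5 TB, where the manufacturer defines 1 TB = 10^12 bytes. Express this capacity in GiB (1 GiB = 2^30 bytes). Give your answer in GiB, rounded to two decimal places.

5 TB × 1,000,000,000,000 bytes/TB = 5,000,000,000,000 bytes
1 GiB = 1,073,741,824 bytes
5,000,000,000,000 / 1,073,741,824 = 4,656.61 GiB

4,656.61 GiB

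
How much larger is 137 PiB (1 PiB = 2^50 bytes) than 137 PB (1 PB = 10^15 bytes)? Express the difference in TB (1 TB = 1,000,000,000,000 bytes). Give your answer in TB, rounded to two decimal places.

137 PiB = 137 × 1,125,899,906,842,624 = 154,248,287,237,439,488 bytes
137 PB = 137 × 1,000,000,000,000,000 = 137,000,000,000,000,000 bytes
difference = 17,248,287,237,439,488 bytes
17,248,287,237,439,488 / 1,000,000,000,000 = 17,248.29 TB

17,248.29 TB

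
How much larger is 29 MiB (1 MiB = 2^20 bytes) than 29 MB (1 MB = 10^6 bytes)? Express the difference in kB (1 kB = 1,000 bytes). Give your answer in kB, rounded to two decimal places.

29 MiB = 29 × 1,048,576 = 30,408,704 bytes
29 MB = 29 × 1,000,000 = 29,000,000 bytes
difference = 1,408,704 bytes
1,408,704 / 1,000 = 1,408.70 kB

1,408.70 kB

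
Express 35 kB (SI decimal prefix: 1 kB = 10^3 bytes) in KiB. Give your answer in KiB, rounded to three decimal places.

34.180 KiB

35 kB = 35 × 10^3 bytes = 35,000 bytes
1 KiB = 2^10 bytes = 1,024 bytes
35,000 / 1,024 = 34.180 KiB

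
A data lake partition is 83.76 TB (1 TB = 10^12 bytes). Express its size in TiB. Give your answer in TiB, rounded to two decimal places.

76.18 TiB

83.76 TB × 1,000,000,000,000 bytes/TB = 83,760,000,000,000 bytes
1 TiB = 2^40 bytes = 1,099,511,627,776 bytes
83,760,000,000,000 / 1,099,511,627,776 = 76.18 TiB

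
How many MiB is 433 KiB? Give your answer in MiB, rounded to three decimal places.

0.423 MiB

433 KiB = 433 × 2^10 bytes = 443,392 bytes
1 MiB = 1,048,576 bytes
443,392 / 1,048,576 = 0.423 MiB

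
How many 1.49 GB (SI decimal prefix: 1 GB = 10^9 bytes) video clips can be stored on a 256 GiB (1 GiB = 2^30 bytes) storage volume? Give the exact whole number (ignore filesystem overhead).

184

Capacity: 256 GiB = 274,877,906,944 bytes
Per item: 1.49 GB = 1,490,000,000 bytes
⌊274,877,906,944 / 1,490,000,000⌋ = 184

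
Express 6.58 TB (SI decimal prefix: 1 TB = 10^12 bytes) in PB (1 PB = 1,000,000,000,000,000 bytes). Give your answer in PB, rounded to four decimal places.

0.0066 PB

6.58 TB = 6.58 × 10^12 bytes = 6,580,000,000,000 bytes
1 PB = 1,000,000,000,000,000 bytes
6,580,000,000,000 / 1,000,000,000,000,000 = 0.0066 PB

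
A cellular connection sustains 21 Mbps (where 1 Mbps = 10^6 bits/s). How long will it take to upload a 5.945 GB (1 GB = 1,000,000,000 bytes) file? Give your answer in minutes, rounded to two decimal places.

37.75 minutes

5.945 GB = 5,945,000,000 bytes = 47,560,000,000 bits
21 Mbps = 21,000,000 bits/s
time = 47,560,000,000 / 21,000,000 = 2,264.762 s
2,264.762 s / 60 = 37.75 minutes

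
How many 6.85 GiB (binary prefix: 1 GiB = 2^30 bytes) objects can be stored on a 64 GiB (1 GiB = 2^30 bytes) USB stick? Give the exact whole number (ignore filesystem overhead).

Capacity: 64 GiB = 68,719,476,736 bytes
Per item: 6.85 GiB = 7,355,131,494.4 bytes
⌊68,719,476,736 / 7,355,131,494.4⌋ = 9

9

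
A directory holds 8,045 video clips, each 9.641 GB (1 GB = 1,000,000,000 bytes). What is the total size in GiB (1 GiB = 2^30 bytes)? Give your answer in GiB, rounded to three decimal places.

Total = 8,045 × 9.641 GB = 77561.845 GB
= 77561.845 × 1,000,000,000 bytes = 77,561,845,000,000 bytes
1 GiB = 1,073,741,824 bytes
77,561,845,000,000 / 1,073,741,824 = 72,235.097 GiB

72,235.097 GiB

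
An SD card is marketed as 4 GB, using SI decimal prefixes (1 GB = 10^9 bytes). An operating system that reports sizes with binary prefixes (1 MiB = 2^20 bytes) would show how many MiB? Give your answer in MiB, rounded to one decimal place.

4 GB = 4 × 10^9 bytes = 4,000,000,000 bytes
1 MiB = 1,048,576 bytes
4,000,000,000 / 1,048,576 = 3,814.7 MiB

3,814.7 MiB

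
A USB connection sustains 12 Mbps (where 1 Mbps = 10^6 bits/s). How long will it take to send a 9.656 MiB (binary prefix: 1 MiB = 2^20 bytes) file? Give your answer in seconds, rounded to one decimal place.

6.8 seconds

9.656 MiB = 10,125,049.856 bytes = 81,000,398.848 bits
12 Mbps = 12,000,000 bits/s
time = 81,000,398.848 / 12,000,000 = 6.8 s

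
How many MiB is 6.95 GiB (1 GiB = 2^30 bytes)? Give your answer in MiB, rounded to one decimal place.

7,116.8 MiB

6.95 GiB × 1,073,741,824 bytes/GiB = 7,462,505,676.8 bytes
1 MiB = 1,048,576 bytes
7,462,505,676.8 / 1,048,576 = 7,116.8 MiB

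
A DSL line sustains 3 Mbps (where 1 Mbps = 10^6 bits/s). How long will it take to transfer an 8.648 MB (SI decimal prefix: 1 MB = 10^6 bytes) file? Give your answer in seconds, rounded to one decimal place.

23.1 seconds

8.648 MB = 8,648,000 bytes = 69,184,000 bits
3 Mbps = 3,000,000 bits/s
time = 69,184,000 / 3,000,000 = 23.1 s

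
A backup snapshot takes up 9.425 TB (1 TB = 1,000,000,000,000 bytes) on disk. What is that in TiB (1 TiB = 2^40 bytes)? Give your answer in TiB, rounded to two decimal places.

8.57 TiB

9.425 TB = 9.425 × 10^12 bytes = 9,425,000,000,000 bytes
1 TiB = 2^40 bytes = 1,099,511,627,776 bytes
9,425,000,000,000 / 1,099,511,627,776 = 8.57 TiB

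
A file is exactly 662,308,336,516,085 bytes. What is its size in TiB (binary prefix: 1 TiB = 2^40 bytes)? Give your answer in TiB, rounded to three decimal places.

602.366 TiB

662,308,336,516,085 bytes given.
1 TiB = 1,099,511,627,776 bytes
662,308,336,516,085 / 1,099,511,627,776 = 602.366 TiB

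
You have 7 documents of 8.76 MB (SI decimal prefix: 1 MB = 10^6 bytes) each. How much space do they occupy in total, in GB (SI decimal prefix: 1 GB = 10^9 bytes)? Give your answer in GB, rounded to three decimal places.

0.061 GB

Total = 7 × 8.76 MB = 61.32 MB
= 61.32 × 1,000,000 bytes = 61,320,000 bytes
1 GB = 1,000,000,000 bytes
61,320,000 / 1,000,000,000 = 0.061 GB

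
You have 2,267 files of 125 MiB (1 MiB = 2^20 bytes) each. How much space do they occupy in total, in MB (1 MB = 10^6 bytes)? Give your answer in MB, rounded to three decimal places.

Total = 2,267 × 125 MiB = 283,375 MiB
= 283,375 × 1,048,576 bytes = 297,140,224,000 bytes
1 MB = 1,000,000 bytes
297,140,224,000 / 1,000,000 = 297,140.224 MB

297,140.224 MB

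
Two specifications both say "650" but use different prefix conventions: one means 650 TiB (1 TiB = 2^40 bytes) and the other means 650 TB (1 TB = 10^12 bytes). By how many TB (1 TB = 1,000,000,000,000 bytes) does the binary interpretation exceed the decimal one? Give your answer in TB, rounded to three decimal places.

64.683 TB

650 TiB = 650 × 1,099,511,627,776 = 714,682,558,054,400 bytes
650 TB = 650 × 1,000,000,000,000 = 650,000,000,000,000 bytes
difference = 64,682,558,054,400 bytes
64,682,558,054,400 / 1,000,000,000,000 = 64.683 TB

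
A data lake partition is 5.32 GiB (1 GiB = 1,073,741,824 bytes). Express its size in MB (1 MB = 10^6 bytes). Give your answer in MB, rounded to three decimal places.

5,712.307 MB

5.32 GiB × 1,073,741,824 bytes/GiB = 5,712,306,503.68 bytes
1 MB = 1,000,000 bytes
5,712,306,503.68 / 1,000,000 = 5,712.307 MB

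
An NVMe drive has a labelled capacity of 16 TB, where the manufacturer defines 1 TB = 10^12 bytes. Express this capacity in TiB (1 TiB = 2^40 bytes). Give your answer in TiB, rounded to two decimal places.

14.55 TiB

16 TB = 16 × 10^12 bytes = 16,000,000,000,000 bytes
1 TiB = 2^40 bytes = 1,099,511,627,776 bytes
16,000,000,000,000 / 1,099,511,627,776 = 14.55 TiB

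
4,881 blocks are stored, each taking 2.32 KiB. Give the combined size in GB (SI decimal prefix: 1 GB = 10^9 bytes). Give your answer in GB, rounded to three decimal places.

Total = 4,881 × 2.32 KiB = 11323.92 KiB
= 11323.92 × 1,024 bytes = 11,595,694.08 bytes
1 GB = 1,000,000,000 bytes
11,595,694.08 / 1,000,000,000 = 0.012 GB

0.012 GB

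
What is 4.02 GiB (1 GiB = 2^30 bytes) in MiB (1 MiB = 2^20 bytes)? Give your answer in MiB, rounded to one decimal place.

4,116.5 MiB

4.02 GiB = 4.02 × 2^30 bytes = 4,316,442,132.48 bytes
1 MiB = 2^20 bytes = 1,048,576 bytes
4,316,442,132.48 / 1,048,576 = 4,116.5 MiB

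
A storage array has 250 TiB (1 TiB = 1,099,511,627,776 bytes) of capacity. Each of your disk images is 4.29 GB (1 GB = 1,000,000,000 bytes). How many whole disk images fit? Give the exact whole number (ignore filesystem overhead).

64,074

Capacity: 250 TiB = 274,877,906,944,000 bytes
Per item: 4.29 GB = 4,290,000,000 bytes
⌊274,877,906,944,000 / 4,290,000,000⌋ = 64,074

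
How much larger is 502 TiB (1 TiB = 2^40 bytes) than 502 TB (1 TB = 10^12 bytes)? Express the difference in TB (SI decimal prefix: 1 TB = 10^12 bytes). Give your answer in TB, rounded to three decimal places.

49.955 TB

502 TiB = 502 × 1,099,511,627,776 = 551,954,837,143,552 bytes
502 TB = 502 × 1,000,000,000,000 = 502,000,000,000,000 bytes
difference = 49,954,837,143,552 bytes
49,954,837,143,552 / 1,000,000,000,000 = 49.955 TB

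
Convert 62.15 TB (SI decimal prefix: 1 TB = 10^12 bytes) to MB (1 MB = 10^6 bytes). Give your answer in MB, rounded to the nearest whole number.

62.15 TB = 62.15 × 10^12 bytes = 62,150,000,000,000 bytes
1 MB = 1,000,000 bytes
62,150,000,000,000 / 1,000,000 = 62,150,000 MB

62,150,000 MB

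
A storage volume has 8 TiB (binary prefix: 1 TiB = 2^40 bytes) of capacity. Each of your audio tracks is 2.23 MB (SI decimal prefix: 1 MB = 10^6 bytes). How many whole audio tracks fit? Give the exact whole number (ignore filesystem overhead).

Capacity: 8 TiB = 8,796,093,022,208 bytes
Per item: 2.23 MB = 2,230,000 bytes
⌊8,796,093,022,208 / 2,230,000⌋ = 3,944,436

3,944,436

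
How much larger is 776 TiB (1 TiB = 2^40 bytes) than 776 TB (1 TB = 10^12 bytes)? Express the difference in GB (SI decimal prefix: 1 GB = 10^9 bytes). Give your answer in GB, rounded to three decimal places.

77,221.023 GB

776 TiB = 776 × 1,099,511,627,776 = 853,221,023,154,176 bytes
776 TB = 776 × 1,000,000,000,000 = 776,000,000,000,000 bytes
difference = 77,221,023,154,176 bytes
77,221,023,154,176 / 1,000,000,000 = 77,221.023 GB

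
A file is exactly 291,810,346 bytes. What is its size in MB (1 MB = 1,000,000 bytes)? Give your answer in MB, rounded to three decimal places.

291,810,346 bytes given.
1 MB = 1,000,000 bytes
291,810,346 / 1,000,000 = 291.810 MB

291.810 MB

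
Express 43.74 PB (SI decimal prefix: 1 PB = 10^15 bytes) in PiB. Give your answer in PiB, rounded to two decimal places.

38.85 PiB

43.74 PB × 1,000,000,000,000,000 bytes/PB = 43,740,000,000,000,000 bytes
1 PiB = 2^50 bytes = 1,125,899,906,842,624 bytes
43,740,000,000,000,000 / 1,125,899,906,842,624 = 38.85 PiB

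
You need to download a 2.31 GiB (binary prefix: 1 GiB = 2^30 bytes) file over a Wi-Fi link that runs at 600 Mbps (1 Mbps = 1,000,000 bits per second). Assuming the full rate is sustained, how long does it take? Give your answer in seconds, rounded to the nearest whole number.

2.31 GiB = 2,480,343,613.44 bytes = 19,842,748,907.52 bits
600 Mbps = 600,000,000 bits/s
time = 19,842,748,907.52 / 600,000,000 = 33 s

33 seconds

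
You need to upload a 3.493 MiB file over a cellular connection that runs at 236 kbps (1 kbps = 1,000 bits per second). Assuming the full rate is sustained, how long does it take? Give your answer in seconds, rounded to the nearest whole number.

3.493 MiB = 3,662,675.968 bytes = 29,301,407.744 bits
236 kbps = 236,000 bits/s
time = 29,301,407.744 / 236,000 = 124 s

124 seconds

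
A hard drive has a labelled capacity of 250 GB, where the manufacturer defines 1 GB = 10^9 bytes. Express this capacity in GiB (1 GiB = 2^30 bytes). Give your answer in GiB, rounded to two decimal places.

250 GB = 250 × 10^9 bytes = 250,000,000,000 bytes
1 GiB = 2^30 bytes = 1,073,741,824 bytes
250,000,000,000 / 1,073,741,824 = 232.83 GiB

232.83 GiB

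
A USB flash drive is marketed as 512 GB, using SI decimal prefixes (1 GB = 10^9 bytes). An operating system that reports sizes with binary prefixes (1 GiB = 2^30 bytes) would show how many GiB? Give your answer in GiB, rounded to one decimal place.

476.8 GiB

512 GB = 512 × 10^9 bytes = 512,000,000,000 bytes
1 GiB = 1,073,741,824 bytes
512,000,000,000 / 1,073,741,824 = 476.8 GiB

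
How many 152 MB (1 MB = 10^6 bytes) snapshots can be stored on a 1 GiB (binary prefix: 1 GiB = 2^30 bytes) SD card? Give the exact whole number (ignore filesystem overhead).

7

Capacity: 1 GiB = 1,073,741,824 bytes
Per item: 152 MB = 152,000,000 bytes
⌊1,073,741,824 / 152,000,000⌋ = 7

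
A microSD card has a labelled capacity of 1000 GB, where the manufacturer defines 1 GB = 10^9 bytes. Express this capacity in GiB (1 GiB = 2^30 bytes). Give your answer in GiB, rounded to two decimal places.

1000 GB × 1,000,000,000 bytes/GB = 1,000,000,000,000 bytes
1 GiB = 1,073,741,824 bytes
1,000,000,000,000 / 1,073,741,824 = 931.32 GiB

931.32 GiB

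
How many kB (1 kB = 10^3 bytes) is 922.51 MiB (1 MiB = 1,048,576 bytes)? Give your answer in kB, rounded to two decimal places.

922.51 MiB = 922.51 × 2^20 bytes = 967,321,845.76 bytes
1 kB = 10^3 bytes = 1,000 bytes
967,321,845.76 / 1,000 = 967,321.85 kB

967,321.85 kB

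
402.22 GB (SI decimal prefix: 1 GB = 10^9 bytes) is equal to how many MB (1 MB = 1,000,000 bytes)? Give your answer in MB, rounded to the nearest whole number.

402,220 MB

402.22 GB × 1,000,000,000 bytes/GB = 402,220,000,000 bytes
1 MB = 10^6 bytes = 1,000,000 bytes
402,220,000,000 / 1,000,000 = 402,220 MB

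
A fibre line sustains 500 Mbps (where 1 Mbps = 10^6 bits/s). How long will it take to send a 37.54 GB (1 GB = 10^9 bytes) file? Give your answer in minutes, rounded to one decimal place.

37.54 GB = 37,540,000,000 bytes = 300,320,000,000 bits
500 Mbps = 500,000,000 bits/s
time = 300,320,000,000 / 500,000,000 = 600.64 s
600.64 s / 60 = 10.0 minutes

10.0 minutes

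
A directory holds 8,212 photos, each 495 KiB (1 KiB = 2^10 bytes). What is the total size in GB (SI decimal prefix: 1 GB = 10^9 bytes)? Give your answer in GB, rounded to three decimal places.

Total = 8,212 × 495 KiB = 4,064,940 KiB
= 4,064,940 × 1,024 bytes = 4,162,498,560 bytes
1 GB = 1,000,000,000 bytes
4,162,498,560 / 1,000,000,000 = 4.162 GB

4.162 GB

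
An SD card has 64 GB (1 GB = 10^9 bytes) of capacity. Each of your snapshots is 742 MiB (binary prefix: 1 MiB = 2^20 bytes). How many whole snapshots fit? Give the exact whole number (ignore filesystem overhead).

Capacity: 64 GB = 64,000,000,000 bytes
Per item: 742 MiB = 778,043,392 bytes
⌊64,000,000,000 / 778,043,392⌋ = 82

82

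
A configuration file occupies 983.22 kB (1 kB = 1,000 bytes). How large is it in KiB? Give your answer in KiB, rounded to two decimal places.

983.22 kB × 1,000 bytes/kB = 983,220 bytes
1 KiB = 2^10 bytes = 1,024 bytes
983,220 / 1,024 = 960.18 KiB

960.18 KiB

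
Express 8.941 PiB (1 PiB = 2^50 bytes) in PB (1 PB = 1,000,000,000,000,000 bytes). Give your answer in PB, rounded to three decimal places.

10.067 PB

8.941 PiB × 1,125,899,906,842,624 bytes/PiB = 10,066,671,067,079,901.184 bytes
1 PB = 10^15 bytes = 1,000,000,000,000,000 bytes
10,066,671,067,079,901.184 / 1,000,000,000,000,000 = 10.067 PB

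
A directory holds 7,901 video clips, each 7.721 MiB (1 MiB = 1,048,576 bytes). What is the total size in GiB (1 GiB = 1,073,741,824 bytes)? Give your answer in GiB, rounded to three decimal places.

Total = 7,901 × 7.721 MiB = 61003.621 MiB
= 61003.621 × 1,048,576 bytes = 63,966,932,893.696 bytes
1 GiB = 1,073,741,824 bytes
63,966,932,893.696 / 1,073,741,824 = 59.574 GiB

59.574 GiB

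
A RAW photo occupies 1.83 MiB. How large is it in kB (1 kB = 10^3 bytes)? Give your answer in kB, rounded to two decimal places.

1.83 MiB × 1,048,576 bytes/MiB = 1,918,894.08 bytes
1 kB = 1,000 bytes
1,918,894.08 / 1,000 = 1,918.89 kB

1,918.89 kB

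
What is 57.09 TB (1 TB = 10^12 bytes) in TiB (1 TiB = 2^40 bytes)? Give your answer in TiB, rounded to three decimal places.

51.923 TiB

57.09 TB × 1,000,000,000,000 bytes/TB = 57,090,000,000,000 bytes
1 TiB = 1,099,511,627,776 bytes
57,090,000,000,000 / 1,099,511,627,776 = 51.923 TiB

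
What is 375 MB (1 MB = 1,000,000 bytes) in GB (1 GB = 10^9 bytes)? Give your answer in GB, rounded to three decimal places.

375 MB = 375 × 10^6 bytes = 375,000,000 bytes
1 GB = 1,000,000,000 bytes
375,000,000 / 1,000,000,000 = 0.375 GB

0.375 GB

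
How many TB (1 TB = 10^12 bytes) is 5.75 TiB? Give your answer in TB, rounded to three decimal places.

5.75 TiB × 1,099,511,627,776 bytes/TiB = 6,322,191,859,712 bytes
1 TB = 10^12 bytes = 1,000,000,000,000 bytes
6,322,191,859,712 / 1,000,000,000,000 = 6.322 TB

6.322 TB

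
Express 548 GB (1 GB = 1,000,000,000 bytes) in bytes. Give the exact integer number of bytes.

548 × 1,000,000,000 = 548,000,000,000 bytes

548,000,000,000 bytes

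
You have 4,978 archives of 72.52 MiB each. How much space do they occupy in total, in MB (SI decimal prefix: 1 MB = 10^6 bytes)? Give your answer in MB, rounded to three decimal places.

378,540.718 MB

Total = 4,978 × 72.52 MiB = 361004.56 MiB
= 361004.56 × 1,048,576 bytes = 378,540,717,506.56 bytes
1 MB = 1,000,000 bytes
378,540,717,506.56 / 1,000,000 = 378,540.718 MB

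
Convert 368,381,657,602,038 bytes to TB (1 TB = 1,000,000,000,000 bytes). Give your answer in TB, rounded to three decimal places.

368,381,657,602,038 bytes given.
1 TB = 1,000,000,000,000 bytes
368,381,657,602,038 / 1,000,000,000,000 = 368.382 TB

368.382 TB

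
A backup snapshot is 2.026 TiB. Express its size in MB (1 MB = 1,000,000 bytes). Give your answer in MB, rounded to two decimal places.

2.026 TiB × 1,099,511,627,776 bytes/TiB = 2,227,610,557,874.176 bytes
1 MB = 1,000,000 bytes
2,227,610,557,874.176 / 1,000,000 = 2,227,610.56 MB

2,227,610.56 MB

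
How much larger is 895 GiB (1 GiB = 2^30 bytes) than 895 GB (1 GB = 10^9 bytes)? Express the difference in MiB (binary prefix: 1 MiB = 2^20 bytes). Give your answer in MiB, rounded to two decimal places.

62,941.49 MiB

895 GiB = 895 × 1,073,741,824 = 960,998,932,480 bytes
895 GB = 895 × 1,000,000,000 = 895,000,000,000 bytes
difference = 65,998,932,480 bytes
65,998,932,480 / 1,048,576 = 62,941.49 MiB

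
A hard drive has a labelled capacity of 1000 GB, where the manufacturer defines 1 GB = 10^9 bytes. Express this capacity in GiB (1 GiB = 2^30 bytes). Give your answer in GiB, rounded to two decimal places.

931.32 GiB

1000 GB = 1000 × 10^9 bytes = 1,000,000,000,000 bytes
1 GiB = 1,073,741,824 bytes
1,000,000,000,000 / 1,073,741,824 = 931.32 GiB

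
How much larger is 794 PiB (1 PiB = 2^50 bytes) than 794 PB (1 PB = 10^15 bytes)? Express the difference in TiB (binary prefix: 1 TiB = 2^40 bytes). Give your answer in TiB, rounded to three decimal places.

90,917.207 TiB

794 PiB = 794 × 1,125,899,906,842,624 = 893,964,526,033,043,456 bytes
794 PB = 794 × 1,000,000,000,000,000 = 794,000,000,000,000,000 bytes
difference = 99,964,526,033,043,456 bytes
99,964,526,033,043,456 / 1,099,511,627,776 = 90,917.207 TiB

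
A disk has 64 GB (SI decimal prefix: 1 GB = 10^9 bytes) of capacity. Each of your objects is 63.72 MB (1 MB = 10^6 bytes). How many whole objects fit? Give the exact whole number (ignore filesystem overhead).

Capacity: 64 GB = 64,000,000,000 bytes
Per item: 63.72 MB = 63,720,000 bytes
⌊64,000,000,000 / 63,720,000⌋ = 1,004

1,004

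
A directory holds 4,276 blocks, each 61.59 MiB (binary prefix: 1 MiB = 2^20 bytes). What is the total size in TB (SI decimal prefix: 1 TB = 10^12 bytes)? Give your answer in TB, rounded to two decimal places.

Total = 4,276 × 61.59 MiB = 263358.84 MiB
= 263358.84 × 1,048,576 bytes = 276,151,759,011.84 bytes
1 TB = 1,000,000,000,000 bytes
276,151,759,011.84 / 1,000,000,000,000 = 0.28 TB

0.28 TB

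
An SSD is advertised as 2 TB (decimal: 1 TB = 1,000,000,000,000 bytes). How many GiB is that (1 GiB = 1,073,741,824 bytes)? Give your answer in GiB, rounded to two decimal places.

1,862.65 GiB

2 TB = 2 × 10^12 bytes = 2,000,000,000,000 bytes
1 GiB = 2^30 bytes = 1,073,741,824 bytes
2,000,000,000,000 / 1,073,741,824 = 1,862.65 GiB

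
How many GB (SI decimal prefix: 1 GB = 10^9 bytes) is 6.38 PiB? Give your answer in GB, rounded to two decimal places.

6.38 PiB = 6.38 × 2^50 bytes = 7,183,241,405,655,941.12 bytes
1 GB = 1,000,000,000 bytes
7,183,241,405,655,941.12 / 1,000,000,000 = 7,183,241.41 GB

7,183,241.41 GB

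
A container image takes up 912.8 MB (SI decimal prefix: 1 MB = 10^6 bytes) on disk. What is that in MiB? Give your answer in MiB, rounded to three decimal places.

870.514 MiB

912.8 MB × 1,000,000 bytes/MB = 912,800,000 bytes
1 MiB = 2^20 bytes = 1,048,576 bytes
912,800,000 / 1,048,576 = 870.514 MiB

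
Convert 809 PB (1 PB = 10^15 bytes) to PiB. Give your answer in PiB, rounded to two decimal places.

809 PB = 809 × 10^15 bytes = 809,000,000,000,000,000 bytes
1 PiB = 2^50 bytes = 1,125,899,906,842,624 bytes
809,000,000,000,000,000 / 1,125,899,906,842,624 = 718.54 PiB

718.54 PiB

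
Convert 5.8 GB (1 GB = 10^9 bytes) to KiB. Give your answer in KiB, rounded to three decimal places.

5,664,062.500 KiB

5.8 GB × 1,000,000,000 bytes/GB = 5,800,000,000 bytes
1 KiB = 1,024 bytes
5,800,000,000 / 1,024 = 5,664,062.500 KiB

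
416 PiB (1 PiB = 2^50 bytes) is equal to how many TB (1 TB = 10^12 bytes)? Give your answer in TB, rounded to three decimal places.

416 PiB = 416 × 2^50 bytes = 468,374,361,246,531,584 bytes
1 TB = 10^12 bytes = 1,000,000,000,000 bytes
468,374,361,246,531,584 / 1,000,000,000,000 = 468,374.361 TB

468,374.361 TB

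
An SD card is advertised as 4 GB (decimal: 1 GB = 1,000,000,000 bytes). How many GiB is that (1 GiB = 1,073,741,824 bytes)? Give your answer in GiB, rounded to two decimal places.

4 GB = 4 × 10^9 bytes = 4,000,000,000 bytes
1 GiB = 1,073,741,824 bytes
4,000,000,000 / 1,073,741,824 = 3.73 GiB

3.73 GiB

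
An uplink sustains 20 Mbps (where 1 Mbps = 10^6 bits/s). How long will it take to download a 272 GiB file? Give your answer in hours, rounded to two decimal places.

272 GiB = 292,057,776,128 bytes = 2,336,462,209,024 bits
20 Mbps = 20,000,000 bits/s
time = 2,336,462,209,024 / 20,000,000 = 116,823.1105 s
116,823.1105 s / 3600 = 32.45 hours

32.45 hours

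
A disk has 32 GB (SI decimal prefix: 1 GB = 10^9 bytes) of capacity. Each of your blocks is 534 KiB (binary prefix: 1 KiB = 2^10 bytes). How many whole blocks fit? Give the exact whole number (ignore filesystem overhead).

58,520

Capacity: 32 GB = 32,000,000,000 bytes
Per item: 534 KiB = 546,816 bytes
⌊32,000,000,000 / 546,816⌋ = 58,520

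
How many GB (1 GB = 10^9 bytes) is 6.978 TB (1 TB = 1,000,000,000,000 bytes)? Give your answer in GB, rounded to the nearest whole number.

6.978 TB = 6.978 × 10^12 bytes = 6,978,000,000,000 bytes
1 GB = 10^9 bytes = 1,000,000,000 bytes
6,978,000,000,000 / 1,000,000,000 = 6,978 GB

6,978 GB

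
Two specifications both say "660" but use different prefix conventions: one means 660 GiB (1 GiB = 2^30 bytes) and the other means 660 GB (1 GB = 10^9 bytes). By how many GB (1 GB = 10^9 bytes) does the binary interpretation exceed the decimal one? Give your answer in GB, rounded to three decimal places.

660 GiB = 660 × 1,073,741,824 = 708,669,603,840 bytes
660 GB = 660 × 1,000,000,000 = 660,000,000,000 bytes
difference = 48,669,603,840 bytes
48,669,603,840 / 1,000,000,000 = 48.670 GB

48.670 GB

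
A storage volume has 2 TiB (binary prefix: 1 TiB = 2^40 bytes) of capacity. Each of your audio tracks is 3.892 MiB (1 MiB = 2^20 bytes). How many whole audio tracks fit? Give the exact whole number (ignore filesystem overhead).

Capacity: 2 TiB = 2,199,023,255,552 bytes
Per item: 3.892 MiB = 4,081,057.792 bytes
⌊2,199,023,255,552 / 4,081,057.792⌋ = 538,836

538,836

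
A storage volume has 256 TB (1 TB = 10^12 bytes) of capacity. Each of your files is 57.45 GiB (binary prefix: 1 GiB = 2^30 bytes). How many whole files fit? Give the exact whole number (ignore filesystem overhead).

4,150

Capacity: 256 TB = 256,000,000,000,000 bytes
Per item: 57.45 GiB = 61,686,467,788.8 bytes
⌊256,000,000,000,000 / 61,686,467,788.8⌋ = 4,150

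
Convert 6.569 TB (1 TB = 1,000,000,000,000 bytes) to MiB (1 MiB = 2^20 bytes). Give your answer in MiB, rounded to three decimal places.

6,264,686.584 MiB

6.569 TB × 1,000,000,000,000 bytes/TB = 6,569,000,000,000 bytes
1 MiB = 1,048,576 bytes
6,569,000,000,000 / 1,048,576 = 6,264,686.584 MiB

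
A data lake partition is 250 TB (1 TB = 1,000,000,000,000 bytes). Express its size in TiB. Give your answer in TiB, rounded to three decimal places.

227.374 TiB

250 TB = 250 × 10^12 bytes = 250,000,000,000,000 bytes
1 TiB = 1,099,511,627,776 bytes
250,000,000,000,000 / 1,099,511,627,776 = 227.374 TiB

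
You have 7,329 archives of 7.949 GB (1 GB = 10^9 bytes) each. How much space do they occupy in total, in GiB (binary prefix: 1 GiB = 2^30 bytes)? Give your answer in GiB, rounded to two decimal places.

54,257.20 GiB

Total = 7,329 × 7.949 GB = 58258.221 GB
= 58258.221 × 1,000,000,000 bytes = 58,258,221,000,000 bytes
1 GiB = 1,073,741,824 bytes
58,258,221,000,000 / 1,073,741,824 = 54,257.20 GiB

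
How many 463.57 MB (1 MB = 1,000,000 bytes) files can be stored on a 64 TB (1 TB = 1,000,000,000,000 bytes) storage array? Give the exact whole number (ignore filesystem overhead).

138,058

Capacity: 64 TB = 64,000,000,000,000 bytes
Per item: 463.57 MB = 463,570,000 bytes
⌊64,000,000,000,000 / 463,570,000⌋ = 138,058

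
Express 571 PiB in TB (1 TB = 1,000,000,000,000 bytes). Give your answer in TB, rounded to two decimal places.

571 PiB × 1,125,899,906,842,624 bytes/PiB = 642,888,846,807,138,304 bytes
1 TB = 10^12 bytes = 1,000,000,000,000 bytes
642,888,846,807,138,304 / 1,000,000,000,000 = 642,888.85 TB

642,888.85 TB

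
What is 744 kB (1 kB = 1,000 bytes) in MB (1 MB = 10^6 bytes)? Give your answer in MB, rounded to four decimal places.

744 kB = 744 × 10^3 bytes = 744,000 bytes
1 MB = 10^6 bytes = 1,000,000 bytes
744,000 / 1,000,000 = 0.7440 MB

0.7440 MB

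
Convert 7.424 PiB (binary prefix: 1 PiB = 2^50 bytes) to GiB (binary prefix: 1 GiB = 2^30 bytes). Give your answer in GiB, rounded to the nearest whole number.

7.424 PiB × 1,125,899,906,842,624 bytes/PiB = 8,358,680,908,399,640.576 bytes
1 GiB = 2^30 bytes = 1,073,741,824 bytes
8,358,680,908,399,640.576 / 1,073,741,824 = 7,784,628 GiB

7,784,628 GiB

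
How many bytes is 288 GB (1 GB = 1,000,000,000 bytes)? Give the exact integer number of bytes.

288 × 1,000,000,000 = 288,000,000,000 bytes  (1 GB = 10^9 bytes)

288,000,000,000 bytes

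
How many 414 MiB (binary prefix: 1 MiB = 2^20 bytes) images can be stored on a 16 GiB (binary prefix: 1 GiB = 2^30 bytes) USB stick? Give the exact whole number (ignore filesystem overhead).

39

Capacity: 16 GiB = 17,179,869,184 bytes
Per item: 414 MiB = 434,110,464 bytes
⌊17,179,869,184 / 434,110,464⌋ = 39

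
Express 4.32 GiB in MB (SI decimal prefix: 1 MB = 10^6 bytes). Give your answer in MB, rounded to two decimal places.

4.32 GiB = 4.32 × 2^30 bytes = 4,638,564,679.68 bytes
1 MB = 10^6 bytes = 1,000,000 bytes
4,638,564,679.68 / 1,000,000 = 4,638.56 MB

4,638.56 MB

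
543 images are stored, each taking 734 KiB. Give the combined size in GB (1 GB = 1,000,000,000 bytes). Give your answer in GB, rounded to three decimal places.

0.408 GB

Total = 543 × 734 KiB = 398,562 KiB
= 398,562 × 1,024 bytes = 408,127,488 bytes
1 GB = 1,000,000,000 bytes
408,127,488 / 1,000,000,000 = 0.408 GB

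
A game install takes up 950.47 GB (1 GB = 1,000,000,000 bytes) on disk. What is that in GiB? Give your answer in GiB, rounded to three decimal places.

885.194 GiB

950.47 GB = 950.47 × 10^9 bytes = 950,470,000,000 bytes
1 GiB = 1,073,741,824 bytes
950,470,000,000 / 1,073,741,824 = 885.194 GiB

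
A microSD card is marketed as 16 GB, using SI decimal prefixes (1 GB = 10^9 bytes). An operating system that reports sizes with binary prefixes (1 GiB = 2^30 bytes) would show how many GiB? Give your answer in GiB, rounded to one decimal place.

16 GB = 16 × 10^9 bytes = 16,000,000,000 bytes
1 GiB = 1,073,741,824 bytes
16,000,000,000 / 1,073,741,824 = 14.9 GiB

14.9 GiB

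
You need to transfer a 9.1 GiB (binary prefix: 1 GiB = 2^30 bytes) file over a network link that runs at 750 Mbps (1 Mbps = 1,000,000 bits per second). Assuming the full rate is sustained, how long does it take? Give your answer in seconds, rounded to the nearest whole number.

9.1 GiB = 9,771,050,598.4 bytes = 78,168,404,787.2 bits
750 Mbps = 750,000,000 bits/s
time = 78,168,404,787.2 / 750,000,000 = 104 s

104 seconds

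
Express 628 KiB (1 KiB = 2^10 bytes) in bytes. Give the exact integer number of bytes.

628 × 1,024 = 643,072 bytes

643,072 bytes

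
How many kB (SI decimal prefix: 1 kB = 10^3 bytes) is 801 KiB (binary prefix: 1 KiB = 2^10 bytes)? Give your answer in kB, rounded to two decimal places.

820.22 kB

801 KiB = 801 × 2^10 bytes = 820,224 bytes
1 kB = 10^3 bytes = 1,000 bytes
820,224 / 1,000 = 820.22 kB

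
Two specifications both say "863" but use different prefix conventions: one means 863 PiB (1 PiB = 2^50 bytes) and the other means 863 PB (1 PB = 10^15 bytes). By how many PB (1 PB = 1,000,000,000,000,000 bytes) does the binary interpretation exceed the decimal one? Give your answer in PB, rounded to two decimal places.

108.65 PB

863 PiB = 863 × 1,125,899,906,842,624 = 971,651,619,605,184,512 bytes
863 PB = 863 × 1,000,000,000,000,000 = 863,000,000,000,000,000 bytes
difference = 108,651,619,605,184,512 bytes
108,651,619,605,184,512 / 1,000,000,000,000,000 = 108.65 PB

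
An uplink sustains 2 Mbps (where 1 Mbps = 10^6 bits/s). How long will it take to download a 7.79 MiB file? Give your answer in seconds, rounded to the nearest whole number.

7.79 MiB = 8,168,407.04 bytes = 65,347,256.32 bits
2 Mbps = 2,000,000 bits/s
time = 65,347,256.32 / 2,000,000 = 33 s

33 seconds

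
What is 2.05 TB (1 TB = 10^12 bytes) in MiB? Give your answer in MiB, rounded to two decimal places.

2.05 TB = 2.05 × 10^12 bytes = 2,050,000,000,000 bytes
1 MiB = 2^20 bytes = 1,048,576 bytes
2,050,000,000,000 / 1,048,576 = 1,955,032.35 MiB

1,955,032.35 MiB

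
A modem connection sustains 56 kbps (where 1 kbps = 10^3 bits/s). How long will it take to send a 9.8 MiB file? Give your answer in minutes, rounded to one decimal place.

24.5 minutes

9.8 MiB = 10,276,044.8 bytes = 82,208,358.4 bits
56 kbps = 56,000 bits/s
time = 82,208,358.4 / 56,000 = 1,468.01 s
1,468.01 s / 60 = 24.5 minutes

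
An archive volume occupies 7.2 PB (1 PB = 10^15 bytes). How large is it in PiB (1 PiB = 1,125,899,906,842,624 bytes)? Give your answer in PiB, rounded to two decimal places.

7.2 PB × 1,000,000,000,000,000 bytes/PB = 7,200,000,000,000,000 bytes
1 PiB = 1,125,899,906,842,624 bytes
7,200,000,000,000,000 / 1,125,899,906,842,624 = 6.39 PiB

6.39 PiB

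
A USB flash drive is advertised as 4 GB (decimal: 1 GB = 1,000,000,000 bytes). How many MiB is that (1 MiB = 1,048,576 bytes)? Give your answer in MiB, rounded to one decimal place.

4 GB = 4 × 10^9 bytes = 4,000,000,000 bytes
1 MiB = 2^20 bytes = 1,048,576 bytes
4,000,000,000 / 1,048,576 = 3,814.7 MiB

3,814.7 MiB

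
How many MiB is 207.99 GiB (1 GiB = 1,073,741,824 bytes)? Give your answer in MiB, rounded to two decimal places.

212,981.76 MiB

207.99 GiB = 207.99 × 2^30 bytes = 223,327,561,973.76 bytes
1 MiB = 1,048,576 bytes
223,327,561,973.76 / 1,048,576 = 212,981.76 MiB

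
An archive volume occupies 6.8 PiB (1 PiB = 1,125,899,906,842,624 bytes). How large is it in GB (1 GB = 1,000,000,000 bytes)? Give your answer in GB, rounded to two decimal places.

7,656,119.37 GB

6.8 PiB = 6.8 × 2^50 bytes = 7,656,119,366,529,843.2 bytes
1 GB = 10^9 bytes = 1,000,000,000 bytes
7,656,119,366,529,843.2 / 1,000,000,000 = 7,656,119.37 GB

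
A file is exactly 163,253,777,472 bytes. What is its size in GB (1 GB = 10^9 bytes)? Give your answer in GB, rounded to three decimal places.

163,253,777,472 bytes given.
1 GB = 10^9 bytes = 1,000,000,000 bytes
163,253,777,472 / 1,000,000,000 = 163.254 GB

163.254 GB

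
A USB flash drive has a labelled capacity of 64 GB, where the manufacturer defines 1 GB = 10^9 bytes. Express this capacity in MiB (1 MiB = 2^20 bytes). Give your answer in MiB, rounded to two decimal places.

64 GB × 1,000,000,000 bytes/GB = 64,000,000,000 bytes
1 MiB = 2^20 bytes = 1,048,576 bytes
64,000,000,000 / 1,048,576 = 61,035.16 MiB

61,035.16 MiB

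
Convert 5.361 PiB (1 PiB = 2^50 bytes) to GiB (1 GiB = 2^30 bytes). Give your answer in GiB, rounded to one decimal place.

5,621,415.9 GiB

5.361 PiB × 1,125,899,906,842,624 bytes/PiB = 6,035,949,400,583,307.264 bytes
1 GiB = 1,073,741,824 bytes
6,035,949,400,583,307.264 / 1,073,741,824 = 5,621,415.9 GiB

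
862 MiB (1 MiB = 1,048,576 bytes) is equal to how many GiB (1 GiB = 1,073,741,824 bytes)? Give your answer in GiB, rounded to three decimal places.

0.842 GiB

862 MiB × 1,048,576 bytes/MiB = 903,872,512 bytes
1 GiB = 2^30 bytes = 1,073,741,824 bytes
903,872,512 / 1,073,741,824 = 0.842 GiB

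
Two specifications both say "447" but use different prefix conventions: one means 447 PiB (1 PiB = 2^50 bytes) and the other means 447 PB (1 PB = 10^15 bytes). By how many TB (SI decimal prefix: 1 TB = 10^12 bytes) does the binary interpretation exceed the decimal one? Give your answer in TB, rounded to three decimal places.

447 PiB = 447 × 1,125,899,906,842,624 = 503,277,258,358,652,928 bytes
447 PB = 447 × 1,000,000,000,000,000 = 447,000,000,000,000,000 bytes
difference = 56,277,258,358,652,928 bytes
56,277,258,358,652,928 / 1,000,000,000,000 = 56,277.258 TB

56,277.258 TB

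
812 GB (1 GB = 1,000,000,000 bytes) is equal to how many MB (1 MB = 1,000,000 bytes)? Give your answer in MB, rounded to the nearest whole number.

812 GB = 812 × 10^9 bytes = 812,000,000,000 bytes
1 MB = 10^6 bytes = 1,000,000 bytes
812,000,000,000 / 1,000,000 = 812,000 MB

812,000 MB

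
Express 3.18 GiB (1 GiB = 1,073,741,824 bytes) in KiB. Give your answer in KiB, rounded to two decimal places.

3,334,471.68 KiB

3.18 GiB × 1,073,741,824 bytes/GiB = 3,414,499,000.32 bytes
1 KiB = 2^10 bytes = 1,024 bytes
3,414,499,000.32 / 1,024 = 3,334,471.68 KiB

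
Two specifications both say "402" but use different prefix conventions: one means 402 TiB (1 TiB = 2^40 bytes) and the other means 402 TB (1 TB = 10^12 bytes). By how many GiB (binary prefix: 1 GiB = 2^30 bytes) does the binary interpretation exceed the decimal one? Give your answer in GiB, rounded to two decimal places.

37,256.33 GiB

402 TiB = 402 × 1,099,511,627,776 = 442,003,674,365,952 bytes
402 TB = 402 × 1,000,000,000,000 = 402,000,000,000,000 bytes
difference = 40,003,674,365,952 bytes
40,003,674,365,952 / 1,073,741,824 = 37,256.33 GiB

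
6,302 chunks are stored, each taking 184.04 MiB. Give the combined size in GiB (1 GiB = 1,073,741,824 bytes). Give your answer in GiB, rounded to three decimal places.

Total = 6,302 × 184.04 MiB = 1159820.08 MiB
= 1159820.08 × 1,048,576 bytes = 1,216,159,500,206.08 bytes
1 GiB = 1,073,741,824 bytes
1,216,159,500,206.08 / 1,073,741,824 = 1,132.637 GiB

1,132.637 GiB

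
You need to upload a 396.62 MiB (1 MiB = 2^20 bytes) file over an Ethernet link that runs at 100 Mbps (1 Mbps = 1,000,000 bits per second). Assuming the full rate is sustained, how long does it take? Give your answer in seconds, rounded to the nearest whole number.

33 seconds

396.62 MiB = 415,886,213.12 bytes = 3,327,089,704.96 bits
100 Mbps = 100,000,000 bits/s
time = 3,327,089,704.96 / 100,000,000 = 33 s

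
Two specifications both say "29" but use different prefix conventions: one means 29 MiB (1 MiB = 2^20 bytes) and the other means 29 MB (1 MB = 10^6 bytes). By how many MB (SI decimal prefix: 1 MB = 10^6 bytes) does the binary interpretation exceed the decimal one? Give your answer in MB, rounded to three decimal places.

29 MiB = 29 × 1,048,576 = 30,408,704 bytes
29 MB = 29 × 1,000,000 = 29,000,000 bytes
difference = 1,408,704 bytes
1,408,704 / 1,000,000 = 1.409 MB

1.409 MB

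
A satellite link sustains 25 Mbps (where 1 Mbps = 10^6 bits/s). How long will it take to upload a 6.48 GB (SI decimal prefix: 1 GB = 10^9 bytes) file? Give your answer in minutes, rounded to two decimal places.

6.48 GB = 6,480,000,000 bytes = 51,840,000,000 bits
25 Mbps = 25,000,000 bits/s
time = 51,840,000,000 / 25,000,000 = 2,073.600 s
2,073.600 s / 60 = 34.56 minutes

34.56 minutes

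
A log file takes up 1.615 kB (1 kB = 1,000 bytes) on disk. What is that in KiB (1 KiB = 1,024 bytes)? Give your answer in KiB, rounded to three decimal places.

1.577 KiB

1.615 kB = 1.615 × 10^3 bytes = 1,615 bytes
1 KiB = 1,024 bytes
1,615 / 1,024 = 1.577 KiB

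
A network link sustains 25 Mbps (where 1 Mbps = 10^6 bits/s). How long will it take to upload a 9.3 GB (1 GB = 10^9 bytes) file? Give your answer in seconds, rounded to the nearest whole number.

2,976 seconds

9.3 GB = 9,300,000,000 bytes = 74,400,000,000 bits
25 Mbps = 25,000,000 bits/s
time = 74,400,000,000 / 25,000,000 = 2,976 s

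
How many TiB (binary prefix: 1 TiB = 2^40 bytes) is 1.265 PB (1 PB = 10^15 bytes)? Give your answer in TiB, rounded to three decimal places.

1,150.511 TiB

1.265 PB = 1.265 × 10^15 bytes = 1,265,000,000,000,000 bytes
1 TiB = 1,099,511,627,776 bytes
1,265,000,000,000,000 / 1,099,511,627,776 = 1,150.511 TiB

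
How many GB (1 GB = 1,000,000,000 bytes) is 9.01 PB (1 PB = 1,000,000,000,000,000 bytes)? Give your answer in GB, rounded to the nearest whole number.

9.01 PB × 1,000,000,000,000,000 bytes/PB = 9,010,000,000,000,000 bytes
1 GB = 10^9 bytes = 1,000,000,000 bytes
9,010,000,000,000,000 / 1,000,000,000 = 9,010,000 GB

9,010,000 GB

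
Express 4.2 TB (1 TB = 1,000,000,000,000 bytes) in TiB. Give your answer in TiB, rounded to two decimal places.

3.82 TiB

4.2 TB = 4.2 × 10^12 bytes = 4,200,000,000,000 bytes
1 TiB = 2^40 bytes = 1,099,511,627,776 bytes
4,200,000,000,000 / 1,099,511,627,776 = 3.82 TiB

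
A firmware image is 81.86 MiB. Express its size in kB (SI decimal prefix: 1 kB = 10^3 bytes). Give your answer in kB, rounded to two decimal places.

85,836.43 kB

81.86 MiB × 1,048,576 bytes/MiB = 85,836,431.36 bytes
1 kB = 10^3 bytes = 1,000 bytes
85,836,431.36 / 1,000 = 85,836.43 kB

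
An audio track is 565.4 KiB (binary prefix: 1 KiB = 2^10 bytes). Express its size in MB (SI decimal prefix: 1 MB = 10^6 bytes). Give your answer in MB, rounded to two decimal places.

565.4 KiB × 1,024 bytes/KiB = 578,969.6 bytes
1 MB = 10^6 bytes = 1,000,000 bytes
578,969.6 / 1,000,000 = 0.58 MB

0.58 MB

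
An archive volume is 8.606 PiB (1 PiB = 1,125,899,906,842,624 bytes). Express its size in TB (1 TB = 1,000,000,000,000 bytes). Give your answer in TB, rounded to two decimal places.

8.606 PiB × 1,125,899,906,842,624 bytes/PiB = 9,689,494,598,287,622.144 bytes
1 TB = 10^12 bytes = 1,000,000,000,000 bytes
9,689,494,598,287,622.144 / 1,000,000,000,000 = 9,689.49 TB

9,689.49 TB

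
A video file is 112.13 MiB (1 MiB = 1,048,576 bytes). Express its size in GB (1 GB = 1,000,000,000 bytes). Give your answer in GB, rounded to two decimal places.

0.12 GB

112.13 MiB × 1,048,576 bytes/MiB = 117,576,826.88 bytes
1 GB = 10^9 bytes = 1,000,000,000 bytes
117,576,826.88 / 1,000,000,000 = 0.12 GB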